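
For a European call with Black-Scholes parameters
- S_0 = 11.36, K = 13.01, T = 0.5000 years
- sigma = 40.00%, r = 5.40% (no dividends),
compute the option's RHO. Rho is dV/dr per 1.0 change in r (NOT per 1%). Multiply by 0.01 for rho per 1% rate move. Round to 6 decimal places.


d1 = -0.2426079096; d2 = -0.5254506221
phi(d1) = 0.3873727651; exp(-qT) = 1.0000000000; exp(-rT) = 0.9733612415
N(d2) = 0.2996349853
Rho = K*T*exp(-rT)*N(d2) = 13.0100 * 0.5000 * 0.9733612415 * 0.2996349853 = 1.897203

Answer: Rho = 1.897203


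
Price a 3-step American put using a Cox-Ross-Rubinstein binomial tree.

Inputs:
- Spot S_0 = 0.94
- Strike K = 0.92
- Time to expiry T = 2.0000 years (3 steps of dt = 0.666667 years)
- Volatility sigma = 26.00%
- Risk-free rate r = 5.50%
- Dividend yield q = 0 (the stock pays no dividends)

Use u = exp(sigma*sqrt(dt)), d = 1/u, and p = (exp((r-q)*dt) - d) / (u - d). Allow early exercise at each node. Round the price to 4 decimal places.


Answer: Price = V(0,0) = 0.0946

Derivation:
dt = T/N = 0.666667
u = exp(sigma*sqrt(dt)) = 1.236505; d = 1/u = 0.808731
p = (exp((r-q)*dt) - d) / (u - d) = 0.534432
Discount per step: exp(-r*dt) = 0.963997
Stock lattice S(k, i) with i counting down-moves:
  k=0: S(0,0) = 0.9400
  k=1: S(1,0) = 1.1623; S(1,1) = 0.7602
  k=2: S(2,0) = 1.4372; S(2,1) = 0.9400; S(2,2) = 0.6148
  k=3: S(3,0) = 1.7771; S(3,1) = 1.1623; S(3,2) = 0.7602; S(3,3) = 0.4972
Terminal payoffs V(N, i) = max(K - S_T, 0):
  V(3,0) = 0.000000; V(3,1) = 0.000000; V(3,2) = 0.159793; V(3,3) = 0.422790
Backward induction: V(k, i) = exp(-r*dt) * [p * V(k+1, i) + (1-p) * V(k+1, i+1)]; then take max(V_cont, immediate exercise) for American.
  V(2,0) = exp(-r*dt) * [p*0.000000 + (1-p)*0.000000] = 0.000000; exercise = 0.000000; V(2,0) = max -> 0.000000
  V(2,1) = exp(-r*dt) * [p*0.000000 + (1-p)*0.159793] = 0.071716; exercise = 0.000000; V(2,1) = max -> 0.071716
  V(2,2) = exp(-r*dt) * [p*0.159793 + (1-p)*0.422790] = 0.272075; exercise = 0.305197; V(2,2) = max -> 0.305197
  V(1,0) = exp(-r*dt) * [p*0.000000 + (1-p)*0.071716] = 0.032187; exercise = 0.000000; V(1,0) = max -> 0.032187
  V(1,1) = exp(-r*dt) * [p*0.071716 + (1-p)*0.305197] = 0.173922; exercise = 0.159793; V(1,1) = max -> 0.173922
  V(0,0) = exp(-r*dt) * [p*0.032187 + (1-p)*0.173922] = 0.094640; exercise = 0.000000; V(0,0) = max -> 0.094640


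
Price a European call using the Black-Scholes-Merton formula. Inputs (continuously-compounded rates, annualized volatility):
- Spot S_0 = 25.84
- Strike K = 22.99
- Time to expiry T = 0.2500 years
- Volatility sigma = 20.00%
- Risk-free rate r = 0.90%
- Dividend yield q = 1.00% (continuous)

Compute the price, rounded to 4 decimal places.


d1 = (ln(S/K) + (r - q + 0.5*sigma^2) * T) / (sigma * sqrt(T)) = 1.21614340
d2 = d1 - sigma * sqrt(T) = 1.11614340
exp(-rT) = 0.99775253; exp(-qT) = 0.99750312
C = S_0 * exp(-qT) * N(d1) - K * exp(-rT) * N(d2)
N(d1) = 0.88803485; N(d2) = 0.86781962
C = 25.8400 * 0.99750312 * 0.88803485 - 22.9900 * 0.99775253 * 0.86781962 = 2.9832

Answer: Price = 2.9832


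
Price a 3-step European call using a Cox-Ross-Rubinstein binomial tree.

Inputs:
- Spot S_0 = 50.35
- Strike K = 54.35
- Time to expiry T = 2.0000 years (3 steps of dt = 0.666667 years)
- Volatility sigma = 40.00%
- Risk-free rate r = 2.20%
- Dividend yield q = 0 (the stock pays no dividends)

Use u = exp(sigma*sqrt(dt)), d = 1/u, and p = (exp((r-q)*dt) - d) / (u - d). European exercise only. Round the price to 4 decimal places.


Answer: Price = V(0,0) = 11.3857

Derivation:
dt = T/N = 0.666667
u = exp(sigma*sqrt(dt)) = 1.386245; d = 1/u = 0.721373
p = (exp((r-q)*dt) - d) / (u - d) = 0.441290
Discount per step: exp(-r*dt) = 0.985440
Stock lattice S(k, i) with i counting down-moves:
  k=0: S(0,0) = 50.3500
  k=1: S(1,0) = 69.7974; S(1,1) = 36.3211
  k=2: S(2,0) = 96.7563; S(2,1) = 50.3500; S(2,2) = 26.2011
  k=3: S(3,0) = 134.1280; S(3,1) = 69.7974; S(3,2) = 36.3211; S(3,3) = 18.9008
Terminal payoffs V(N, i) = max(S_T - K, 0):
  V(3,0) = 79.777993; V(3,1) = 15.447434; V(3,2) = 0.000000; V(3,3) = 0.000000
Backward induction: V(k, i) = exp(-r*dt) * [p * V(k+1, i) + (1-p) * V(k+1, i+1)].
  V(2,0) = exp(-r*dt) * [p*79.777993 + (1-p)*15.447434] = 43.197659
  V(2,1) = exp(-r*dt) * [p*15.447434 + (1-p)*0.000000] = 6.717554
  V(2,2) = exp(-r*dt) * [p*0.000000 + (1-p)*0.000000] = 0.000000
  V(1,0) = exp(-r*dt) * [p*43.197659 + (1-p)*6.717554] = 22.483684
  V(1,1) = exp(-r*dt) * [p*6.717554 + (1-p)*0.000000] = 2.921232
  V(0,0) = exp(-r*dt) * [p*22.483684 + (1-p)*2.921232] = 11.385733


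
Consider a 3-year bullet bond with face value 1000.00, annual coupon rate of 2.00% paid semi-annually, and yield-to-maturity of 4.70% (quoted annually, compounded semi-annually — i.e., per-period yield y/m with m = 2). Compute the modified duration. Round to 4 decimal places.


Coupon per period c = face * coupon_rate / m = 10.000000
Periods per year m = 2; per-period yield y/m = 0.023500
Number of cashflows N = 6
Cashflows (t years, CF_t, discount factor 1/(1+y/m)^(m*t), PV):
  t = 0.5000: CF_t = 10.000000, DF = 0.977040, PV = 9.770396
  t = 1.0000: CF_t = 10.000000, DF = 0.954606, PV = 9.546063
  t = 1.5000: CF_t = 10.000000, DF = 0.932688, PV = 9.326882
  t = 2.0000: CF_t = 10.000000, DF = 0.911273, PV = 9.112732
  t = 2.5000: CF_t = 10.000000, DF = 0.890350, PV = 8.903500
  t = 3.0000: CF_t = 1010.000000, DF = 0.869907, PV = 878.606257
Price P = sum_t PV_t = 925.265830
First compute Macaulay numerator sum_t t * PV_t:
  t * PV_t at t = 0.5000: 4.885198
  t * PV_t at t = 1.0000: 9.546063
  t * PV_t at t = 1.5000: 13.990322
  t * PV_t at t = 2.0000: 18.225465
  t * PV_t at t = 2.5000: 22.258750
  t * PV_t at t = 3.0000: 2635.818771
Macaulay duration D = 2704.724569 / 925.265830 = 2.923186
Modified duration = D / (1 + y/m) = 2.923186 / (1 + 0.023500) = 2.856069

Answer: Modified duration = 2.8561


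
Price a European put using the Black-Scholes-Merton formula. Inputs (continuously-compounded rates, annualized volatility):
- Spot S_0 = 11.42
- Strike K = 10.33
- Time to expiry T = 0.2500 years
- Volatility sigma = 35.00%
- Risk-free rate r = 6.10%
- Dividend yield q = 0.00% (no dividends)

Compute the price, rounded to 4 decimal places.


d1 = (ln(S/K) + (r - q + 0.5*sigma^2) * T) / (sigma * sqrt(T)) = 0.74786526
d2 = d1 - sigma * sqrt(T) = 0.57286526
exp(-rT) = 0.98486569; exp(-qT) = 1.00000000
P = K * exp(-rT) * N(-d2) - S_0 * exp(-qT) * N(-d1)
N(-d1) = 0.22727072; N(-d2) = 0.28336796
P = 10.3300 * 0.98486569 * 0.28336796 - 11.4200 * 1.00000000 * 0.22727072 = 0.2875

Answer: Price = 0.2875


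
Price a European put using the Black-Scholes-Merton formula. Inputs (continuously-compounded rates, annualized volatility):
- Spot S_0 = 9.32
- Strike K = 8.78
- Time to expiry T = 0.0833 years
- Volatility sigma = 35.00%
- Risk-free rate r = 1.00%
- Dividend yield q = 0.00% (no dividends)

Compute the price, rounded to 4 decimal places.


Answer: Price = 0.1542

Derivation:
d1 = (ln(S/K) + (r - q + 0.5*sigma^2) * T) / (sigma * sqrt(T)) = 0.64961282
d2 = d1 - sigma * sqrt(T) = 0.54859674
exp(-rT) = 0.99916735; exp(-qT) = 1.00000000
P = K * exp(-rT) * N(-d2) - S_0 * exp(-qT) * N(-d1)
N(-d1) = 0.25797117; N(-d2) = 0.29164111
P = 8.7800 * 0.99916735 * 0.29164111 - 9.3200 * 1.00000000 * 0.25797117 = 0.1542


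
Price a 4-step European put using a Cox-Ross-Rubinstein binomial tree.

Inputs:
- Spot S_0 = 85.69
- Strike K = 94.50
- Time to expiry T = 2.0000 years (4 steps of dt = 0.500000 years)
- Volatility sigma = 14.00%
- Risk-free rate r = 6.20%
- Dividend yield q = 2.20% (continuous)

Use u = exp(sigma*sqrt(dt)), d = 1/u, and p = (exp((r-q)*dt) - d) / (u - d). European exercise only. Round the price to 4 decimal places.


dt = T/N = 0.500000
u = exp(sigma*sqrt(dt)) = 1.104061; d = 1/u = 0.905747
p = (exp((r-q)*dt) - d) / (u - d) = 0.577137
Discount per step: exp(-r*dt) = 0.969476
Stock lattice S(k, i) with i counting down-moves:
  k=0: S(0,0) = 85.6900
  k=1: S(1,0) = 94.6070; S(1,1) = 77.6135
  k=2: S(2,0) = 104.4518; S(2,1) = 85.6900; S(2,2) = 70.2982
  k=3: S(3,0) = 115.3212; S(3,1) = 94.6070; S(3,2) = 77.6135; S(3,3) = 63.6724
  k=4: S(4,0) = 127.3216; S(4,1) = 104.4518; S(4,2) = 85.6900; S(4,3) = 70.2982; S(4,4) = 57.6711
Terminal payoffs V(N, i) = max(K - S_T, 0):
  V(4,0) = 0.000000; V(4,1) = 0.000000; V(4,2) = 8.810000; V(4,3) = 24.201797; V(4,4) = 36.828891
Backward induction: V(k, i) = exp(-r*dt) * [p * V(k+1, i) + (1-p) * V(k+1, i+1)].
  V(3,0) = exp(-r*dt) * [p*0.000000 + (1-p)*0.000000] = 0.000000
  V(3,1) = exp(-r*dt) * [p*0.000000 + (1-p)*8.810000] = 3.611705
  V(3,2) = exp(-r*dt) * [p*8.810000 + (1-p)*24.201797] = 14.851027
  V(3,3) = exp(-r*dt) * [p*24.201797 + (1-p)*36.828891] = 28.639594
  V(2,0) = exp(-r*dt) * [p*0.000000 + (1-p)*3.611705] = 1.480637
  V(2,1) = exp(-r*dt) * [p*3.611705 + (1-p)*14.851027] = 8.109078
  V(2,2) = exp(-r*dt) * [p*14.851027 + (1-p)*28.639594] = 20.050402
  V(1,0) = exp(-r*dt) * [p*1.480637 + (1-p)*8.109078] = 4.152805
  V(1,1) = exp(-r*dt) * [p*8.109078 + (1-p)*20.050402] = 12.756961
  V(0,0) = exp(-r*dt) * [p*4.152805 + (1-p)*12.756961] = 7.553362

Answer: Price = V(0,0) = 7.5534


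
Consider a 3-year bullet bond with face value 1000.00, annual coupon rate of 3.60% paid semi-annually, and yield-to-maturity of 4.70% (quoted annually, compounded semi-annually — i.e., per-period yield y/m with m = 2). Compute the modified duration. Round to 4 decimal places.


Answer: Modified duration = 2.8022

Derivation:
Coupon per period c = face * coupon_rate / m = 18.000000
Periods per year m = 2; per-period yield y/m = 0.023500
Number of cashflows N = 6
Cashflows (t years, CF_t, discount factor 1/(1+y/m)^(m*t), PV):
  t = 0.5000: CF_t = 18.000000, DF = 0.977040, PV = 17.586712
  t = 1.0000: CF_t = 18.000000, DF = 0.954606, PV = 17.182914
  t = 1.5000: CF_t = 18.000000, DF = 0.932688, PV = 16.788387
  t = 2.0000: CF_t = 18.000000, DF = 0.911273, PV = 16.402918
  t = 2.5000: CF_t = 18.000000, DF = 0.890350, PV = 16.026300
  t = 3.0000: CF_t = 1018.000000, DF = 0.869907, PV = 885.565515
Price P = sum_t PV_t = 969.552745
First compute Macaulay numerator sum_t t * PV_t:
  t * PV_t at t = 0.5000: 8.793356
  t * PV_t at t = 1.0000: 17.182914
  t * PV_t at t = 1.5000: 25.182580
  t * PV_t at t = 2.0000: 32.805836
  t * PV_t at t = 2.5000: 40.065750
  t * PV_t at t = 3.0000: 2656.696544
Macaulay duration D = 2780.726980 / 969.552745 = 2.868051
Modified duration = D / (1 + y/m) = 2.868051 / (1 + 0.023500) = 2.802200


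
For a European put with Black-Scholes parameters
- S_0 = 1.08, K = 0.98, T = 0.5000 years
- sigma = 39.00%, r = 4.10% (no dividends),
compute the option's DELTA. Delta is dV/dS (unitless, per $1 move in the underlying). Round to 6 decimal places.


d1 = 0.5645567681; d2 = 0.2887851235
phi(d1) = 0.3401730891; exp(-qT) = 1.0000000000; exp(-rT) = 0.9797086965
N(-d1) = 0.2861876388
Delta = -exp(-qT) * N(-d1) = -1.0000000000 * 0.2861876388 = -0.286188

Answer: Delta = -0.286188


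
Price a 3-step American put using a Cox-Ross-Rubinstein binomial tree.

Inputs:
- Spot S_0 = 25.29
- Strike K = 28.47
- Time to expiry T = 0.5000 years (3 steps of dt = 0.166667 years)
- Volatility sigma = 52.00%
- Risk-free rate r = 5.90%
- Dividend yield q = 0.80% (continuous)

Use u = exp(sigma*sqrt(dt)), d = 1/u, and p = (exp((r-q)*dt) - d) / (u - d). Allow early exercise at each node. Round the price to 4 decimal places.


dt = T/N = 0.166667
u = exp(sigma*sqrt(dt)) = 1.236505; d = 1/u = 0.808731
p = (exp((r-q)*dt) - d) / (u - d) = 0.467081
Discount per step: exp(-r*dt) = 0.990215
Stock lattice S(k, i) with i counting down-moves:
  k=0: S(0,0) = 25.2900
  k=1: S(1,0) = 31.2712; S(1,1) = 20.4528
  k=2: S(2,0) = 38.6670; S(2,1) = 25.2900; S(2,2) = 16.5408
  k=3: S(3,0) = 47.8120; S(3,1) = 31.2712; S(3,2) = 20.4528; S(3,3) = 13.3771
Terminal payoffs V(N, i) = max(K - S_T, 0):
  V(3,0) = 0.000000; V(3,1) = 0.000000; V(3,2) = 8.017197; V(3,3) = 15.092934
Backward induction: V(k, i) = exp(-r*dt) * [p * V(k+1, i) + (1-p) * V(k+1, i+1)]; then take max(V_cont, immediate exercise) for American.
  V(2,0) = exp(-r*dt) * [p*0.000000 + (1-p)*0.000000] = 0.000000; exercise = 0.000000; V(2,0) = max -> 0.000000
  V(2,1) = exp(-r*dt) * [p*0.000000 + (1-p)*8.017197] = 4.230708; exercise = 3.180000; V(2,1) = max -> 4.230708
  V(2,2) = exp(-r*dt) * [p*8.017197 + (1-p)*15.092934] = 11.672644; exercise = 11.929187; V(2,2) = max -> 11.929187
  V(1,0) = exp(-r*dt) * [p*0.000000 + (1-p)*4.230708] = 2.232563; exercise = 0.000000; V(1,0) = max -> 2.232563
  V(1,1) = exp(-r*dt) * [p*4.230708 + (1-p)*11.929187] = 8.251830; exercise = 8.017197; V(1,1) = max -> 8.251830
  V(0,0) = exp(-r*dt) * [p*2.232563 + (1-p)*8.251830] = 5.387109; exercise = 3.180000; V(0,0) = max -> 5.387109

Answer: Price = V(0,0) = 5.3871


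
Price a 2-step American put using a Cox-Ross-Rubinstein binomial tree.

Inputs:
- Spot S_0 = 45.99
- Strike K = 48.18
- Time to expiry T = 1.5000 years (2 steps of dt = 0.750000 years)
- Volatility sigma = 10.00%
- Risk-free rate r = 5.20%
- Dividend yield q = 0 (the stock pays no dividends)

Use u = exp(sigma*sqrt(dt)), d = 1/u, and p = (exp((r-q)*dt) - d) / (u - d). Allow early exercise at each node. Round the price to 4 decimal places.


dt = T/N = 0.750000
u = exp(sigma*sqrt(dt)) = 1.090463; d = 1/u = 0.917042
p = (exp((r-q)*dt) - d) / (u - d) = 0.707691
Discount per step: exp(-r*dt) = 0.961751
Stock lattice S(k, i) with i counting down-moves:
  k=0: S(0,0) = 45.9900
  k=1: S(1,0) = 50.1504; S(1,1) = 42.1747
  k=2: S(2,0) = 54.6872; S(2,1) = 45.9900; S(2,2) = 38.6760
Terminal payoffs V(N, i) = max(K - S_T, 0):
  V(2,0) = 0.000000; V(2,1) = 2.190000; V(2,2) = 9.504014
Backward induction: V(k, i) = exp(-r*dt) * [p * V(k+1, i) + (1-p) * V(k+1, i+1)]; then take max(V_cont, immediate exercise) for American.
  V(1,0) = exp(-r*dt) * [p*0.000000 + (1-p)*2.190000] = 0.615671; exercise = 0.000000; V(1,0) = max -> 0.615671
  V(1,1) = exp(-r*dt) * [p*2.190000 + (1-p)*9.504014] = 4.162410; exercise = 6.005261; V(1,1) = max -> 6.005261
  V(0,0) = exp(-r*dt) * [p*0.615671 + (1-p)*6.005261] = 2.107288; exercise = 2.190000; V(0,0) = max -> 2.190000

Answer: Price = V(0,0) = 2.1900


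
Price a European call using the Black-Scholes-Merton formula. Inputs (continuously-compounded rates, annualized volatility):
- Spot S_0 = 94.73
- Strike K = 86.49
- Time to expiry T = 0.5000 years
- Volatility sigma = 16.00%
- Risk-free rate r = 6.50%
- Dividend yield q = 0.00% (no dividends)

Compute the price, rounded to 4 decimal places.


Answer: Price = 11.7079

Derivation:
d1 = (ln(S/K) + (r - q + 0.5*sigma^2) * T) / (sigma * sqrt(T)) = 1.14818178
d2 = d1 - sigma * sqrt(T) = 1.03504469
exp(-rT) = 0.96802245; exp(-qT) = 1.00000000
C = S_0 * exp(-qT) * N(d1) - K * exp(-rT) * N(d2)
N(d1) = 0.87455324; N(d2) = 0.84967598
C = 94.7300 * 1.00000000 * 0.87455324 - 86.4900 * 0.96802245 * 0.84967598 = 11.7079


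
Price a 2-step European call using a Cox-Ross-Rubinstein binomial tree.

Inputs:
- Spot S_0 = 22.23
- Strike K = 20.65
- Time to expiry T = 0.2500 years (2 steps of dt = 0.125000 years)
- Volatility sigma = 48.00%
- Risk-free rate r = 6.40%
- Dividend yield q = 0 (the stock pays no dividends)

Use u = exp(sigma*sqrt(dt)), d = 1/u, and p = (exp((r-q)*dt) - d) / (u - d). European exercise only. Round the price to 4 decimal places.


dt = T/N = 0.125000
u = exp(sigma*sqrt(dt)) = 1.184956; d = 1/u = 0.843913
p = (exp((r-q)*dt) - d) / (u - d) = 0.481227
Discount per step: exp(-r*dt) = 0.992032
Stock lattice S(k, i) with i counting down-moves:
  k=0: S(0,0) = 22.2300
  k=1: S(1,0) = 26.3416; S(1,1) = 18.7602
  k=2: S(2,0) = 31.2136; S(2,1) = 22.2300; S(2,2) = 15.8320
Terminal payoffs V(N, i) = max(S_T - K, 0):
  V(2,0) = 10.563603; V(2,1) = 1.580000; V(2,2) = 0.000000
Backward induction: V(k, i) = exp(-r*dt) * [p * V(k+1, i) + (1-p) * V(k+1, i+1)].
  V(1,0) = exp(-r*dt) * [p*10.563603 + (1-p)*1.580000] = 5.856112
  V(1,1) = exp(-r*dt) * [p*1.580000 + (1-p)*0.000000] = 0.754280
  V(0,0) = exp(-r*dt) * [p*5.856112 + (1-p)*0.754280] = 3.183845

Answer: Price = V(0,0) = 3.1838


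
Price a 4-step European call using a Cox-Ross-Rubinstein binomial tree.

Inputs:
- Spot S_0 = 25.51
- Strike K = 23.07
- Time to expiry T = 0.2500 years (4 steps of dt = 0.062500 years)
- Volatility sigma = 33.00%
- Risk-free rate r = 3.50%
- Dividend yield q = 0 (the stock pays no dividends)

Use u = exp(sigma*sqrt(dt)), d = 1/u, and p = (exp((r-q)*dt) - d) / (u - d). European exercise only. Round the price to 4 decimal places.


Answer: Price = V(0,0) = 3.3191

Derivation:
dt = T/N = 0.062500
u = exp(sigma*sqrt(dt)) = 1.085999; d = 1/u = 0.920811
p = (exp((r-q)*dt) - d) / (u - d) = 0.492644
Discount per step: exp(-r*dt) = 0.997815
Stock lattice S(k, i) with i counting down-moves:
  k=0: S(0,0) = 25.5100
  k=1: S(1,0) = 27.7038; S(1,1) = 23.4899
  k=2: S(2,0) = 30.0863; S(2,1) = 25.5100; S(2,2) = 21.6298
  k=3: S(3,0) = 32.6737; S(3,1) = 27.7038; S(3,2) = 23.4899; S(3,3) = 19.9169
  k=4: S(4,0) = 35.4836; S(4,1) = 30.0863; S(4,2) = 25.5100; S(4,3) = 21.6298; S(4,4) = 18.3397
Terminal payoffs V(N, i) = max(S_T - K, 0):
  V(4,0) = 12.413597; V(4,1) = 7.016318; V(4,2) = 2.440000; V(4,3) = 0.000000; V(4,4) = 0.000000
Backward induction: V(k, i) = exp(-r*dt) * [p * V(k+1, i) + (1-p) * V(k+1, i+1)].
  V(3,0) = exp(-r*dt) * [p*12.413597 + (1-p)*7.016318] = 9.654112
  V(3,1) = exp(-r*dt) * [p*7.016318 + (1-p)*2.440000] = 4.684237
  V(3,2) = exp(-r*dt) * [p*2.440000 + (1-p)*0.000000] = 1.199424
  V(3,3) = exp(-r*dt) * [p*0.000000 + (1-p)*0.000000] = 0.000000
  V(2,0) = exp(-r*dt) * [p*9.654112 + (1-p)*4.684237] = 7.117029
  V(2,1) = exp(-r*dt) * [p*4.684237 + (1-p)*1.199424] = 2.909823
  V(2,2) = exp(-r*dt) * [p*1.199424 + (1-p)*0.000000] = 0.589598
  V(1,0) = exp(-r*dt) * [p*7.117029 + (1-p)*2.909823] = 4.971590
  V(1,1) = exp(-r*dt) * [p*2.909823 + (1-p)*0.589598] = 1.728856
  V(0,0) = exp(-r*dt) * [p*4.971590 + (1-p)*1.728856] = 3.319100


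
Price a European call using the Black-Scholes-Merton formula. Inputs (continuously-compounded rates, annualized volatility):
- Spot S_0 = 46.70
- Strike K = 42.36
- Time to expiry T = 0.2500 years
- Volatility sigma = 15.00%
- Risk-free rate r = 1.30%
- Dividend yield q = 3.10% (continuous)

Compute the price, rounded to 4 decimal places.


d1 = (ln(S/K) + (r - q + 0.5*sigma^2) * T) / (sigma * sqrt(T)) = 1.27802859
d2 = d1 - sigma * sqrt(T) = 1.20302859
exp(-rT) = 0.99675528; exp(-qT) = 0.99227995
C = S_0 * exp(-qT) * N(d1) - K * exp(-rT) * N(d2)
N(d1) = 0.89938033; N(d2) = 0.88551737
C = 46.7000 * 0.99227995 * 0.89938033 - 42.3600 * 0.99675528 * 0.88551737 = 4.2880

Answer: Price = 4.2880


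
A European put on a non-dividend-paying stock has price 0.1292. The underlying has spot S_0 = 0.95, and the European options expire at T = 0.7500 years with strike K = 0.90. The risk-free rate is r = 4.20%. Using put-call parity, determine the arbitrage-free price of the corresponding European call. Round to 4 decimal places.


Answer: Call price = 0.2071

Derivation:
Put-call parity: C - P = S_0 * exp(-qT) - K * exp(-rT).
S_0 * exp(-qT) = 0.9500 * 1.00000000 = 0.95000000
K * exp(-rT) = 0.9000 * 0.96899096 = 0.87209186
C = P + S*exp(-qT) - K*exp(-rT)
C = 0.1292 + 0.95000000 - 0.87209186 = 0.2071


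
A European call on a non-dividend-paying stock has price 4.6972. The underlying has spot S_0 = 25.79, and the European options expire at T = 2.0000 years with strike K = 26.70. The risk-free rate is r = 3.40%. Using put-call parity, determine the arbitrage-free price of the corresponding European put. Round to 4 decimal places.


Answer: Put price = 3.8520

Derivation:
Put-call parity: C - P = S_0 * exp(-qT) - K * exp(-rT).
S_0 * exp(-qT) = 25.7900 * 1.00000000 = 25.79000000
K * exp(-rT) = 26.7000 * 0.93426047 = 24.94475464
P = C - S*exp(-qT) + K*exp(-rT)
P = 4.6972 - 25.79000000 + 24.94475464 = 3.8520


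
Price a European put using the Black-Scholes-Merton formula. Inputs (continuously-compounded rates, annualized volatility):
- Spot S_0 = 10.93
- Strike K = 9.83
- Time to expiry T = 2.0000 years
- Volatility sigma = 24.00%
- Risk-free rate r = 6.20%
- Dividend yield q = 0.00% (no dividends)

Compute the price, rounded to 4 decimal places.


Answer: Price = 0.4865

Derivation:
d1 = (ln(S/K) + (r - q + 0.5*sigma^2) * T) / (sigma * sqrt(T)) = 0.84756284
d2 = d1 - sigma * sqrt(T) = 0.50815159
exp(-rT) = 0.88337984; exp(-qT) = 1.00000000
P = K * exp(-rT) * N(-d2) - S_0 * exp(-qT) * N(-d1)
N(-d1) = 0.19834074; N(-d2) = 0.30567352
P = 9.8300 * 0.88337984 * 0.30567352 - 10.9300 * 1.00000000 * 0.19834074 = 0.4865


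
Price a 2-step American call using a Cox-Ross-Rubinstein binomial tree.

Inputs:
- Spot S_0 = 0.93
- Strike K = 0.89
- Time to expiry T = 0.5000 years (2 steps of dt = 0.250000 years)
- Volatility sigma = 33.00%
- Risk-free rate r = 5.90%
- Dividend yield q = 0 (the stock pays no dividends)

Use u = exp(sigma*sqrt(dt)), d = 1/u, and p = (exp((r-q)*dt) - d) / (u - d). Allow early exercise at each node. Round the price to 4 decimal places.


Answer: Price = V(0,0) = 0.1188

Derivation:
dt = T/N = 0.250000
u = exp(sigma*sqrt(dt)) = 1.179393; d = 1/u = 0.847894
p = (exp((r-q)*dt) - d) / (u - d) = 0.503668
Discount per step: exp(-r*dt) = 0.985358
Stock lattice S(k, i) with i counting down-moves:
  k=0: S(0,0) = 0.9300
  k=1: S(1,0) = 1.0968; S(1,1) = 0.7885
  k=2: S(2,0) = 1.2936; S(2,1) = 0.9300; S(2,2) = 0.6686
Terminal payoffs V(N, i) = max(S_T - K, 0):
  V(2,0) = 0.403600; V(2,1) = 0.040000; V(2,2) = 0.000000
Backward induction: V(k, i) = exp(-r*dt) * [p * V(k+1, i) + (1-p) * V(k+1, i+1)]; then take max(V_cont, immediate exercise) for American.
  V(1,0) = exp(-r*dt) * [p*0.403600 + (1-p)*0.040000] = 0.219867; exercise = 0.206836; V(1,0) = max -> 0.219867
  V(1,1) = exp(-r*dt) * [p*0.040000 + (1-p)*0.000000] = 0.019852; exercise = 0.000000; V(1,1) = max -> 0.019852
  V(0,0) = exp(-r*dt) * [p*0.219867 + (1-p)*0.019852] = 0.118827; exercise = 0.040000; V(0,0) = max -> 0.118827


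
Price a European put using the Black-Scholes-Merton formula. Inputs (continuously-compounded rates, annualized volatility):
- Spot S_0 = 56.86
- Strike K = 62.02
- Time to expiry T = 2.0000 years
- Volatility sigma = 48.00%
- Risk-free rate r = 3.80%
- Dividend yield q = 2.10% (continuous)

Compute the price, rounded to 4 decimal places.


Answer: Price = 16.4028

Derivation:
d1 = (ln(S/K) + (r - q + 0.5*sigma^2) * T) / (sigma * sqrt(T)) = 0.26153404
d2 = d1 - sigma * sqrt(T) = -0.41728847
exp(-rT) = 0.92681621; exp(-qT) = 0.95886978
P = K * exp(-rT) * N(-d2) - S_0 * exp(-qT) * N(-d1)
N(-d1) = 0.39684035; N(-d2) = 0.66176629
P = 62.0200 * 0.92681621 * 0.66176629 - 56.8600 * 0.95886978 * 0.39684035 = 16.4028


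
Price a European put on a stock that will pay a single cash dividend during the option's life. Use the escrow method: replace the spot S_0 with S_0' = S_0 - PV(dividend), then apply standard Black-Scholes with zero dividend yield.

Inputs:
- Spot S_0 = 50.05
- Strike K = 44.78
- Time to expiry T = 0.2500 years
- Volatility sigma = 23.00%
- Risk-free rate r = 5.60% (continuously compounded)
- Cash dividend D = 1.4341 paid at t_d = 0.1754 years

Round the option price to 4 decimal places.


Answer: Price = 0.5972

Derivation:
PV(D) = D * exp(-r * t_d) = 1.4341 * 0.99022568 = 1.42008265
S_0' = S_0 - PV(D) = 50.0500 - 1.42008265 = 48.62991735
d1 = (ln(S_0'/K) + (r + sigma^2/2)*T) / (sigma*sqrt(T)) = 0.89643316
d2 = d1 - sigma*sqrt(T) = 0.78143316
exp(-rT) = 0.98609754
N(-d1) = 0.18501073; N(-d2) = 0.21727389
P = K * exp(-rT) * N(-d2) - S_0' * N(-d1) = 44.7800 * 0.98609754 * 0.21727389 - 48.62991735 * 0.18501073 = 0.5972


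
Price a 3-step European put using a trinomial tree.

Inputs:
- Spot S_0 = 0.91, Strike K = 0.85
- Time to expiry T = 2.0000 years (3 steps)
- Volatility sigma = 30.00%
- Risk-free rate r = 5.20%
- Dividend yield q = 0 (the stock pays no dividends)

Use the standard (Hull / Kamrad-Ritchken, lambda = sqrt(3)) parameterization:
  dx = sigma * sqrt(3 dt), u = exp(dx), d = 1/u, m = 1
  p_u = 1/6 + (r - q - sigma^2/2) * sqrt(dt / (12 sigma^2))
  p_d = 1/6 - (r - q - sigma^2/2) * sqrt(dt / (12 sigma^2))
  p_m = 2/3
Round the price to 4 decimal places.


Answer: Price = V(0,0) = 0.0762

Derivation:
dt = T/N = 0.666667; dx = sigma*sqrt(3*dt) = 0.424264
u = exp(dx) = 1.528465; d = 1/u = 0.654251
p_u = 0.172166, p_m = 0.666667, p_d = 0.161167
Discount per step: exp(-r*dt) = 0.965927
Stock lattice S(k, j) with j the centered position index:
  k=0: S(0,+0) = 0.9100
  k=1: S(1,-1) = 0.5954; S(1,+0) = 0.9100; S(1,+1) = 1.3909
  k=2: S(2,-2) = 0.3895; S(2,-1) = 0.5954; S(2,+0) = 0.9100; S(2,+1) = 1.3909; S(2,+2) = 2.1259
  k=3: S(3,-3) = 0.2548; S(3,-2) = 0.3895; S(3,-1) = 0.5954; S(3,+0) = 0.9100; S(3,+1) = 1.3909; S(3,+2) = 2.1259; S(3,+3) = 3.2494
Terminal payoffs V(N, j) = max(K - S_T, 0):
  V(3,-3) = 0.595156; V(3,-2) = 0.460480; V(3,-1) = 0.254632; V(3,+0) = 0.000000; V(3,+1) = 0.000000; V(3,+2) = 0.000000; V(3,+3) = 0.000000
Backward induction: V(k, j) = exp(-r*dt) * [p_u * V(k+1, j+1) + p_m * V(k+1, j) + p_d * V(k+1, j-1)]
  V(2,-2) = exp(-r*dt) * [p_u*0.254632 + p_m*0.460480 + p_d*0.595156] = 0.431523
  V(2,-1) = exp(-r*dt) * [p_u*0.000000 + p_m*0.254632 + p_d*0.460480] = 0.235656
  V(2,+0) = exp(-r*dt) * [p_u*0.000000 + p_m*0.000000 + p_d*0.254632] = 0.039640
  V(2,+1) = exp(-r*dt) * [p_u*0.000000 + p_m*0.000000 + p_d*0.000000] = 0.000000
  V(2,+2) = exp(-r*dt) * [p_u*0.000000 + p_m*0.000000 + p_d*0.000000] = 0.000000
  V(1,-1) = exp(-r*dt) * [p_u*0.039640 + p_m*0.235656 + p_d*0.431523] = 0.225521
  V(1,+0) = exp(-r*dt) * [p_u*0.000000 + p_m*0.039640 + p_d*0.235656] = 0.062212
  V(1,+1) = exp(-r*dt) * [p_u*0.000000 + p_m*0.000000 + p_d*0.039640] = 0.006171
  V(0,+0) = exp(-r*dt) * [p_u*0.006171 + p_m*0.062212 + p_d*0.225521] = 0.076196


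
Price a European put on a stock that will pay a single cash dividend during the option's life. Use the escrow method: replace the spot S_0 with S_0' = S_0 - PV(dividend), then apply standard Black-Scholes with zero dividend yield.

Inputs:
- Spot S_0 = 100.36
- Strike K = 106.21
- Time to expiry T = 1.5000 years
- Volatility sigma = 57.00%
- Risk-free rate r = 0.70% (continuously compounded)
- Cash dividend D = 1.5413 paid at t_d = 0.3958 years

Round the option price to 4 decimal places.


PV(D) = D * exp(-r * t_d) = 1.5413 * 0.99723323 = 1.53703558
S_0' = S_0 - PV(D) = 100.3600 - 1.53703558 = 98.82296442
d1 = (ln(S_0'/K) + (r + sigma^2/2)*T) / (sigma*sqrt(T)) = 0.26083018
d2 = d1 - sigma*sqrt(T) = -0.43727439
exp(-rT) = 0.98955493
N(-d1) = 0.39711173; N(-d2) = 0.66904382
P = K * exp(-rT) * N(-d2) - S_0' * N(-d1) = 106.2100 * 0.98955493 * 0.66904382 - 98.82296442 * 0.39711173 = 31.0732

Answer: Price = 31.0732


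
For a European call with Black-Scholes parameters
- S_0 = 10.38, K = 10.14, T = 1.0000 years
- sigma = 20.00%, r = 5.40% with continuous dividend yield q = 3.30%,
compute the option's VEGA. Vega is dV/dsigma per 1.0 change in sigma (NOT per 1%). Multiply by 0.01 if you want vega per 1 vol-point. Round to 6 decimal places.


Answer: Vega = 3.804223

Derivation:
d1 = 0.3219643979; d2 = 0.1219643979
phi(d1) = 0.3787916088; exp(-qT) = 0.9675385596; exp(-rT) = 0.9474321065
Vega = S * exp(-qT) * phi(d1) * sqrt(T) = 10.3800 * 0.9675385596 * 0.3787916088 * 1.0000000000 = 3.804223


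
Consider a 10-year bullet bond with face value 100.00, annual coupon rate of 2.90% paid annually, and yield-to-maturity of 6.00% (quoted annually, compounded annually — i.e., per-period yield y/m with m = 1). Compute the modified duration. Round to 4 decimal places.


Answer: Modified duration = 8.1353

Derivation:
Coupon per period c = face * coupon_rate / m = 2.900000
Periods per year m = 1; per-period yield y/m = 0.060000
Number of cashflows N = 10
Cashflows (t years, CF_t, discount factor 1/(1+y/m)^(m*t), PV):
  t = 1.0000: CF_t = 2.900000, DF = 0.943396, PV = 2.735849
  t = 2.0000: CF_t = 2.900000, DF = 0.889996, PV = 2.580990
  t = 3.0000: CF_t = 2.900000, DF = 0.839619, PV = 2.434896
  t = 4.0000: CF_t = 2.900000, DF = 0.792094, PV = 2.297072
  t = 5.0000: CF_t = 2.900000, DF = 0.747258, PV = 2.167049
  t = 6.0000: CF_t = 2.900000, DF = 0.704961, PV = 2.044386
  t = 7.0000: CF_t = 2.900000, DF = 0.665057, PV = 1.928666
  t = 8.0000: CF_t = 2.900000, DF = 0.627412, PV = 1.819496
  t = 9.0000: CF_t = 2.900000, DF = 0.591898, PV = 1.716506
  t = 10.0000: CF_t = 102.900000, DF = 0.558395, PV = 57.458823
Price P = sum_t PV_t = 77.183730
First compute Macaulay numerator sum_t t * PV_t:
  t * PV_t at t = 1.0000: 2.735849
  t * PV_t at t = 2.0000: 5.161979
  t * PV_t at t = 3.0000: 7.304688
  t * PV_t at t = 4.0000: 9.188286
  t * PV_t at t = 5.0000: 10.835244
  t * PV_t at t = 6.0000: 12.266313
  t * PV_t at t = 7.0000: 13.500659
  t * PV_t at t = 8.0000: 14.555967
  t * PV_t at t = 9.0000: 15.448550
  t * PV_t at t = 10.0000: 574.588225
Macaulay duration D = 665.585761 / 77.183730 = 8.623395
Modified duration = D / (1 + y/m) = 8.623395 / (1 + 0.060000) = 8.135278


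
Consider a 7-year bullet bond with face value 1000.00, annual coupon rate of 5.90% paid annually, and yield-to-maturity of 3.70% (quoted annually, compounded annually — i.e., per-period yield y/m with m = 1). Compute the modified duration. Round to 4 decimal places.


Coupon per period c = face * coupon_rate / m = 59.000000
Periods per year m = 1; per-period yield y/m = 0.037000
Number of cashflows N = 7
Cashflows (t years, CF_t, discount factor 1/(1+y/m)^(m*t), PV):
  t = 1.0000: CF_t = 59.000000, DF = 0.964320, PV = 56.894889
  t = 2.0000: CF_t = 59.000000, DF = 0.929913, PV = 54.864888
  t = 3.0000: CF_t = 59.000000, DF = 0.896734, PV = 52.907317
  t = 4.0000: CF_t = 59.000000, DF = 0.864739, PV = 51.019593
  t = 5.0000: CF_t = 59.000000, DF = 0.833885, PV = 49.199221
  t = 6.0000: CF_t = 59.000000, DF = 0.804132, PV = 47.443801
  t = 7.0000: CF_t = 1059.000000, DF = 0.775441, PV = 821.191916
Price P = sum_t PV_t = 1133.521625
First compute Macaulay numerator sum_t t * PV_t:
  t * PV_t at t = 1.0000: 56.894889
  t * PV_t at t = 2.0000: 109.729776
  t * PV_t at t = 3.0000: 158.721952
  t * PV_t at t = 4.0000: 204.078370
  t * PV_t at t = 5.0000: 245.996107
  t * PV_t at t = 6.0000: 284.662804
  t * PV_t at t = 7.0000: 5748.343411
Macaulay duration D = 6808.427311 / 1133.521625 = 6.006438
Modified duration = D / (1 + y/m) = 6.006438 / (1 + 0.037000) = 5.792129

Answer: Modified duration = 5.7921


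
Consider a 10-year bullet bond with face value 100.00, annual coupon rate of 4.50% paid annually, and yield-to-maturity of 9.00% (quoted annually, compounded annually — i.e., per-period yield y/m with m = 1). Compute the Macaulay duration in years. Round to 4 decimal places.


Answer: Macaulay duration = 7.8876 years

Derivation:
Coupon per period c = face * coupon_rate / m = 4.500000
Periods per year m = 1; per-period yield y/m = 0.090000
Number of cashflows N = 10
Cashflows (t years, CF_t, discount factor 1/(1+y/m)^(m*t), PV):
  t = 1.0000: CF_t = 4.500000, DF = 0.917431, PV = 4.128440
  t = 2.0000: CF_t = 4.500000, DF = 0.841680, PV = 3.787560
  t = 3.0000: CF_t = 4.500000, DF = 0.772183, PV = 3.474826
  t = 4.0000: CF_t = 4.500000, DF = 0.708425, PV = 3.187913
  t = 5.0000: CF_t = 4.500000, DF = 0.649931, PV = 2.924691
  t = 6.0000: CF_t = 4.500000, DF = 0.596267, PV = 2.683203
  t = 7.0000: CF_t = 4.500000, DF = 0.547034, PV = 2.461654
  t = 8.0000: CF_t = 4.500000, DF = 0.501866, PV = 2.258398
  t = 9.0000: CF_t = 4.500000, DF = 0.460428, PV = 2.071925
  t = 10.0000: CF_t = 104.500000, DF = 0.422411, PV = 44.141929
Price P = sum_t PV_t = 71.120540
Macaulay numerator sum_t t * PV_t:
  t * PV_t at t = 1.0000: 4.128440
  t * PV_t at t = 2.0000: 7.575120
  t * PV_t at t = 3.0000: 10.424477
  t * PV_t at t = 4.0000: 12.751654
  t * PV_t at t = 5.0000: 14.623456
  t * PV_t at t = 6.0000: 16.099218
  t * PV_t at t = 7.0000: 17.231579
  t * PV_t at t = 8.0000: 18.067186
  t * PV_t at t = 9.0000: 18.647325
  t * PV_t at t = 10.0000: 441.419293
Macaulay duration D = (sum_t t * PV_t) / P = 560.967748 / 71.120540 = 7.887563


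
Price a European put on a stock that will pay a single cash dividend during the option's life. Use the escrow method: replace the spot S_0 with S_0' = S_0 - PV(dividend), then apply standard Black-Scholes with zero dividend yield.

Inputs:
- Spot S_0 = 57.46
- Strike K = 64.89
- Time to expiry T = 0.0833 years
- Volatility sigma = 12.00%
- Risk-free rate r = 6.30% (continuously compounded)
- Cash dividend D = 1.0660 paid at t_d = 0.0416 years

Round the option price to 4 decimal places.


PV(D) = D * exp(-r * t_d) = 1.0660 * 0.99738263 = 1.06320988
S_0' = S_0 - PV(D) = 57.4600 - 1.06320988 = 56.39679012
d1 = (ln(S_0'/K) + (r + sigma^2/2)*T) / (sigma*sqrt(T)) = -3.88154085
d2 = d1 - sigma*sqrt(T) = -3.91617494
exp(-rT) = 0.99476585
N(-d1) = 0.99994810; N(-d2) = 0.99995502
P = K * exp(-rT) * N(-d2) - S_0' * N(-d1) = 64.8900 * 0.99476585 * 0.99995502 - 56.39679012 * 0.99994810 = 8.1536

Answer: Price = 8.1536


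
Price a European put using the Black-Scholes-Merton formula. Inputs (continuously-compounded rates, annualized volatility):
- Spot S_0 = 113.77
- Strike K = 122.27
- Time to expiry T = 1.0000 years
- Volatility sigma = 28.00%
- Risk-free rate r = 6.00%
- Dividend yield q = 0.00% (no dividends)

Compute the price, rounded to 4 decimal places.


Answer: Price = 13.4455

Derivation:
d1 = (ln(S/K) + (r - q + 0.5*sigma^2) * T) / (sigma * sqrt(T)) = 0.09695412
d2 = d1 - sigma * sqrt(T) = -0.18304588
exp(-rT) = 0.94176453; exp(-qT) = 1.00000000
P = K * exp(-rT) * N(-d2) - S_0 * exp(-qT) * N(-d1)
N(-d1) = 0.46138142; N(-d2) = 0.57261899
P = 122.2700 * 0.94176453 * 0.57261899 - 113.7700 * 1.00000000 * 0.46138142 = 13.4455


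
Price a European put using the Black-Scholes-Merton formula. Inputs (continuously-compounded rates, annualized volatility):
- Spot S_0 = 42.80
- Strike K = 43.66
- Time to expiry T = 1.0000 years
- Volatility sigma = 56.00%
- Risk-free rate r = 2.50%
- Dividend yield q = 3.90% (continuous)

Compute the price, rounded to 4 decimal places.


Answer: Price = 9.9598

Derivation:
d1 = (ln(S/K) + (r - q + 0.5*sigma^2) * T) / (sigma * sqrt(T)) = 0.21947456
d2 = d1 - sigma * sqrt(T) = -0.34052544
exp(-rT) = 0.97530991; exp(-qT) = 0.96175071
P = K * exp(-rT) * N(-d2) - S_0 * exp(-qT) * N(-d1)
N(-d1) = 0.41314020; N(-d2) = 0.63326957
P = 43.6600 * 0.97530991 * 0.63326957 - 42.8000 * 0.96175071 * 0.41314020 = 9.9598


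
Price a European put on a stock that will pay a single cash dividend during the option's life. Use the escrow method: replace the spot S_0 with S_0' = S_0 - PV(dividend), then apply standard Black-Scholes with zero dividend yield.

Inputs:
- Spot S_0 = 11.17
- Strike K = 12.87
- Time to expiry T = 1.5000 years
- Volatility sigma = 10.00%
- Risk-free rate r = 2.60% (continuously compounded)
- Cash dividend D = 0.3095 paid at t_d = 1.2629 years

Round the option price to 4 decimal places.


PV(D) = D * exp(-r * t_d) = 0.3095 * 0.96769783 = 0.29950248
S_0' = S_0 - PV(D) = 11.1700 - 0.29950248 = 10.87049752
d1 = (ln(S_0'/K) + (r + sigma^2/2)*T) / (sigma*sqrt(T)) = -0.99895541
d2 = d1 - sigma*sqrt(T) = -1.12142990
exp(-rT) = 0.96175071
N(-d1) = 0.84109185; N(-d2) = 0.86894754
P = K * exp(-rT) * N(-d2) - S_0' * N(-d1) = 12.8700 * 0.96175071 * 0.86894754 - 10.87049752 * 0.84109185 = 1.6125

Answer: Price = 1.6125


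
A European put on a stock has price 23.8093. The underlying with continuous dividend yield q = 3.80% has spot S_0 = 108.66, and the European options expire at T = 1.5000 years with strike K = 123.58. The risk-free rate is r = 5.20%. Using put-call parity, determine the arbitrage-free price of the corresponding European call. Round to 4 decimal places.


Answer: Call price = 12.1418

Derivation:
Put-call parity: C - P = S_0 * exp(-qT) - K * exp(-rT).
S_0 * exp(-qT) = 108.6600 * 0.94459407 = 102.63959158
K * exp(-rT) = 123.5800 * 0.92496443 = 114.30710383
C = P + S*exp(-qT) - K*exp(-rT)
C = 23.8093 + 102.63959158 - 114.30710383 = 12.1418


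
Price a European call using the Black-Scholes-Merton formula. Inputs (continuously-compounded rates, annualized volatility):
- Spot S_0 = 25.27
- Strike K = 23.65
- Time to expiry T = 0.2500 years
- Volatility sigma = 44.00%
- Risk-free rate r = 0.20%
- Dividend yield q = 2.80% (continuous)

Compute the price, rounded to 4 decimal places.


d1 = (ln(S/K) + (r - q + 0.5*sigma^2) * T) / (sigma * sqrt(T)) = 0.38161276
d2 = d1 - sigma * sqrt(T) = 0.16161276
exp(-rT) = 0.99950012; exp(-qT) = 0.99302444
C = S_0 * exp(-qT) * N(d1) - K * exp(-rT) * N(d2)
N(d1) = 0.64862569; N(d2) = 0.56419459
C = 25.2700 * 0.99302444 * 0.64862569 - 23.6500 * 0.99950012 * 0.56419459 = 2.9399

Answer: Price = 2.9399


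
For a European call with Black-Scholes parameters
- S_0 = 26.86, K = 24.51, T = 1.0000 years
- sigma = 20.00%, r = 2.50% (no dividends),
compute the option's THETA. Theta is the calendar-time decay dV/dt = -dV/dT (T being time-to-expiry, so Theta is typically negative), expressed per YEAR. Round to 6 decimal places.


d1 = 0.6827849678; d2 = 0.4827849678
phi(d1) = 0.3159926929; exp(-qT) = 1.0000000000; exp(-rT) = 0.9753099120
Theta = -S*exp(-qT)*phi(d1)*sigma/(2*sqrt(T)) - r*K*exp(-rT)*N(d2) + q*S*exp(-qT)*N(d1)
N(d1) = 0.7526286351; N(d2) = 0.6853757873; sqrt(T) = 1.0000000000
Term 1 = -26.8600 * 1.0000000000 * 0.3159926929 * 0.2000 / (2 * 1.0000000000) = -0.8487563731
Term 2 = -0.0250 * 24.5100 * 0.9753099120 * 0.6853757873 = -0.4095950652
Term 3 = 0 (no dividend yield, q = 0)
Theta = -0.8487563731 + (-0.4095950652) + (0.0000000000) = -1.258351

Answer: Theta = -1.258351


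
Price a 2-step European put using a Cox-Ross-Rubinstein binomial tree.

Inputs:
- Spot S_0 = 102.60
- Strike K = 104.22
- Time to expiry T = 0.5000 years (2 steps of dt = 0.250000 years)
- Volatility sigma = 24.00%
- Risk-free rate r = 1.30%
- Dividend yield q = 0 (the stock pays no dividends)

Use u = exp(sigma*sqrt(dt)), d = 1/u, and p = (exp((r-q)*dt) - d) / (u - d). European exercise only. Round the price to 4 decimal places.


Answer: Price = V(0,0) = 7.0340

Derivation:
dt = T/N = 0.250000
u = exp(sigma*sqrt(dt)) = 1.127497; d = 1/u = 0.886920
p = (exp((r-q)*dt) - d) / (u - d) = 0.483567
Discount per step: exp(-r*dt) = 0.996755
Stock lattice S(k, i) with i counting down-moves:
  k=0: S(0,0) = 102.6000
  k=1: S(1,0) = 115.6812; S(1,1) = 90.9980
  k=2: S(2,0) = 130.4302; S(2,1) = 102.6000; S(2,2) = 80.7080
Terminal payoffs V(N, i) = max(K - S_T, 0):
  V(2,0) = 0.000000; V(2,1) = 1.620000; V(2,2) = 23.511981
Backward induction: V(k, i) = exp(-r*dt) * [p * V(k+1, i) + (1-p) * V(k+1, i+1)].
  V(1,0) = exp(-r*dt) * [p*0.000000 + (1-p)*1.620000] = 0.833907
  V(1,1) = exp(-r*dt) * [p*1.620000 + (1-p)*23.511981] = 12.883798
  V(0,0) = exp(-r*dt) * [p*0.833907 + (1-p)*12.883798] = 7.033969


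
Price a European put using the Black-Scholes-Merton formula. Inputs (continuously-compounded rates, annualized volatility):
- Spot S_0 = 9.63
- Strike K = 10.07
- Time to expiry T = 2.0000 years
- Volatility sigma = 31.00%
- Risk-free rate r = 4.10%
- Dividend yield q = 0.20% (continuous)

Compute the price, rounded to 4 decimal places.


Answer: Price = 1.4844

Derivation:
d1 = (ln(S/K) + (r - q + 0.5*sigma^2) * T) / (sigma * sqrt(T)) = 0.29521142
d2 = d1 - sigma * sqrt(T) = -0.14319478
exp(-rT) = 0.92127196; exp(-qT) = 0.99600799
P = K * exp(-rT) * N(-d2) - S_0 * exp(-qT) * N(-d1)
N(-d1) = 0.38391619; N(-d2) = 0.55693182
P = 10.0700 * 0.92127196 * 0.55693182 - 9.6300 * 0.99600799 * 0.38391619 = 1.4844


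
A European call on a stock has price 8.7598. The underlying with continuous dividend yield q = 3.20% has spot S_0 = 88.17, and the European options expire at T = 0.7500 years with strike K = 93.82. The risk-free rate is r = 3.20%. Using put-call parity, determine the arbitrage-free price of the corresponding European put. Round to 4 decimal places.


Put-call parity: C - P = S_0 * exp(-qT) - K * exp(-rT).
S_0 * exp(-qT) = 88.1700 * 0.97628571 = 86.07911103
K * exp(-rT) = 93.8200 * 0.97628571 = 91.59512529
P = C - S*exp(-qT) + K*exp(-rT)
P = 8.7598 - 86.07911103 + 91.59512529 = 14.2758

Answer: Put price = 14.2758


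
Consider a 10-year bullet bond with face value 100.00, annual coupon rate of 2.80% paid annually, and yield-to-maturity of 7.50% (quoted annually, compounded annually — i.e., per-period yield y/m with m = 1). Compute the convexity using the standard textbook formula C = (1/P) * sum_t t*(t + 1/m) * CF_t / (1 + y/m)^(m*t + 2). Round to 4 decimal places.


Coupon per period c = face * coupon_rate / m = 2.800000
Periods per year m = 1; per-period yield y/m = 0.075000
Number of cashflows N = 10
Cashflows (t years, CF_t, discount factor 1/(1+y/m)^(m*t), PV):
  t = 1.0000: CF_t = 2.800000, DF = 0.930233, PV = 2.604651
  t = 2.0000: CF_t = 2.800000, DF = 0.865333, PV = 2.422931
  t = 3.0000: CF_t = 2.800000, DF = 0.804961, PV = 2.253890
  t = 4.0000: CF_t = 2.800000, DF = 0.748801, PV = 2.096641
  t = 5.0000: CF_t = 2.800000, DF = 0.696559, PV = 1.950364
  t = 6.0000: CF_t = 2.800000, DF = 0.647962, PV = 1.814292
  t = 7.0000: CF_t = 2.800000, DF = 0.602755, PV = 1.687714
  t = 8.0000: CF_t = 2.800000, DF = 0.560702, PV = 1.569966
  t = 9.0000: CF_t = 2.800000, DF = 0.521583, PV = 1.460434
  t = 10.0000: CF_t = 102.800000, DF = 0.485194, PV = 49.877936
Price P = sum_t PV_t = 67.738820
Convexity numerator sum_t t*(t + 1/m) * CF_t / (1+y/m)^(m*t + 2):
  t = 1.0000: term = 4.507779
  t = 2.0000: term = 12.579849
  t = 3.0000: term = 23.404370
  t = 4.0000: term = 36.285845
  t = 5.0000: term = 50.631412
  t = 6.0000: term = 65.938583
  t = 7.0000: term = 81.784289
  t = 8.0000: term = 97.815096
  t = 9.0000: term = 113.738484
  t = 10.0000: term = 4747.710495
Convexity = (1/P) * sum = 5234.396201 / 67.738820 = 77.273213

Answer: Convexity = 77.2732
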